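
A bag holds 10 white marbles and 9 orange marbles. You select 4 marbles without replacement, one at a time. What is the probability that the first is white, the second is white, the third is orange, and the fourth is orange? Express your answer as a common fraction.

Multiply the probability of each draw given the previous ones:
P = 10/19 × 9/18 × 9/17 × 8/16 = 6480/93024 = 45/646.

45/646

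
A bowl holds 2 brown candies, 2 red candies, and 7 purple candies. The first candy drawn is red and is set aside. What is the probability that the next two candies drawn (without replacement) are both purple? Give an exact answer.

7/15

With the first candy removed, 7 purple remain out of 10.
P = 7/10 × 6/9 = 42/90 = 7/15.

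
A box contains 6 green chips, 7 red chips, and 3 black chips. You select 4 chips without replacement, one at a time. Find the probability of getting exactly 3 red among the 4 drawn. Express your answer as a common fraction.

9/52

One ordering (red drawn first) has probability 7/16 × 6/15 × 5/14 × 9/13 = 1890/43680 = 9/208.
There are C(4,3) = 4 such orderings, each equally likely, so P = 4 × 9/208 = 9/52.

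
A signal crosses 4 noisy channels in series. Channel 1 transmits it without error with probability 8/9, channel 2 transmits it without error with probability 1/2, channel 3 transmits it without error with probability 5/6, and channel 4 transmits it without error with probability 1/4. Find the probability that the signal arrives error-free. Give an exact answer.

Each stage is reached only if all earlier stages succeed, so
P = 8/9 × 1/2 × 5/6 × 1/4 = 40/432 = 5/54.

5/54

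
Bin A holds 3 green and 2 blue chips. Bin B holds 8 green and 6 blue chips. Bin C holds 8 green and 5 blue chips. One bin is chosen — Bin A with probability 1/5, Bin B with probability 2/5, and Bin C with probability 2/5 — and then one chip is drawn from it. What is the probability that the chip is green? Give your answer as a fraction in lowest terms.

From Bin A: P(green) = 3/5.
From Bin B: P(green) = 8/14.
From Bin C: P(green) = 8/13.
Total probability = (1/5)(3/5) + (2/5)(8/14) + (2/5)(8/13) = 1353/2275.

1353/2275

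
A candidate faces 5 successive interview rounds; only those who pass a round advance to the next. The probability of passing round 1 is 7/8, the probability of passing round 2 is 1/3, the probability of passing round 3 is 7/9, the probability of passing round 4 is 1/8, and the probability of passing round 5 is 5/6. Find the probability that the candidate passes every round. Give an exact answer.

Each stage is reached only if all earlier stages succeed, so
P = 7/8 × 1/3 × 7/9 × 1/8 × 5/6 = 245/10368.

245/10368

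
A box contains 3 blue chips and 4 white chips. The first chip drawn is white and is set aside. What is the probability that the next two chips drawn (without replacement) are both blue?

1/5

With the first chip removed, 3 blue remain out of 6.
P = 3/6 × 2/5 = 6/30 = 1/5.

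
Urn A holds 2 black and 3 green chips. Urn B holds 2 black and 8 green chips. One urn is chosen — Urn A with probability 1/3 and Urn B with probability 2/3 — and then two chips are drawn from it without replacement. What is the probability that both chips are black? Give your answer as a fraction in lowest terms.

From Urn A: P(both black) = (2/5)(1/4) = 1/10.
From Urn B: P(both black) = (2/10)(1/9) = 1/45.
Total probability = (1/3)(1/10) + (2/3)(1/45) = 13/270.

13/270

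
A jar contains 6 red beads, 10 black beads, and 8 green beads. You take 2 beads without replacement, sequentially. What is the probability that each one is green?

7/69

P = 8/24 × 7/23 = 56/552 = 7/69.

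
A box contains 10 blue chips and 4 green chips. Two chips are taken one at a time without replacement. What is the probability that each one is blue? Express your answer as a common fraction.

P = 10/14 × 9/13 = 90/182 = 45/91.

45/91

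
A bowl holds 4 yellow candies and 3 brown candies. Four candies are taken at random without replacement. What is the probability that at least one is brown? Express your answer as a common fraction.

P(no brown) = 4/7 × 3/6 × 2/5 × 1/4 = 24/840 = 1/35.
P(at least one) = 1 − 1/35 = 34/35.

34/35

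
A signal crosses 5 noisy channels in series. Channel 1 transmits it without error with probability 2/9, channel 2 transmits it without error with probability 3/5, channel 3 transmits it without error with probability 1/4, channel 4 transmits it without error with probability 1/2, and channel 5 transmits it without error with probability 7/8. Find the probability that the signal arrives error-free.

Multiplying along the chain,
P = 2/9 × 3/5 × 1/4 × 1/2 × 7/8 = 42/2880 = 7/480.

7/480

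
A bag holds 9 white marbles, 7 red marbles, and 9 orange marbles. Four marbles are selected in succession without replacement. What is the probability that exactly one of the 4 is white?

One ordering (white drawn first) has probability 9/25 × 16/24 × 15/23 × 14/22 = 30240/303600 = 126/1265.
There are C(4,1) = 4 such orderings, each equally likely, so P = 4 × 126/1265 = 504/1265.

504/1265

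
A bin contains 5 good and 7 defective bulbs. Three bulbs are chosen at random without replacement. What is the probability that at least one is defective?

P(no defective) = 5/12 × 4/11 × 3/10 = 60/1320 = 1/22.
P(at least one) = 1 − 1/22 = 21/22.

21/22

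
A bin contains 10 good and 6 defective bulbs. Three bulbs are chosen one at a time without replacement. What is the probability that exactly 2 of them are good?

27/56

One ordering (good drawn first) has probability 10/16 × 9/15 × 6/14 = 540/3360 = 9/56.
There are C(3,2) = 3 such orderings, each equally likely, so P = 3 × 9/56 = 27/56.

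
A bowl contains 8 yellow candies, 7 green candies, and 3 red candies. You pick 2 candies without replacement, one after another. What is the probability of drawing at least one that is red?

16/51

P(no red) = 15/18 × 14/17 = 210/306 = 35/51.
P(at least one) = 1 − 35/51 = 16/51.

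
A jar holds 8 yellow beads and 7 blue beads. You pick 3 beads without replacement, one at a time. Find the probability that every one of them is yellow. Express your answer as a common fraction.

P = 8/15 × 7/14 × 6/13 = 336/2730 = 8/65.

8/65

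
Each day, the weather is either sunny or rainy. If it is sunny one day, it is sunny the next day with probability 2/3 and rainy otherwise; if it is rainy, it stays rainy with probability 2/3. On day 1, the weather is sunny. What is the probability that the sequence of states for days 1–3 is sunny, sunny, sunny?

4/9

Day 1 is given. For each transition, use the conditional probability from the current state:
P(sunny | sunny) = 2/3; P(sunny | sunny) = 2/3.
P = 2/3 × 2/3 = 4/9.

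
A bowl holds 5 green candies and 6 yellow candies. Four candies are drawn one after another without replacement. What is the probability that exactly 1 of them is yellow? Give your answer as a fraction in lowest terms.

One ordering (yellow drawn first) has probability 6/11 × 5/10 × 4/9 × 3/8 = 360/7920 = 1/22.
There are C(4,1) = 4 such orderings, each equally likely, so P = 4 × 1/22 = 2/11.

2/11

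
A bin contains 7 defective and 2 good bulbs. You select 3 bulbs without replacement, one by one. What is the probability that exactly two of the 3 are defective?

One ordering (defective drawn first) has probability 7/9 × 6/8 × 2/7 = 84/504 = 1/6.
There are C(3,2) = 3 such orderings, each equally likely, so P = 3 × 1/6 = 1/2.

1/2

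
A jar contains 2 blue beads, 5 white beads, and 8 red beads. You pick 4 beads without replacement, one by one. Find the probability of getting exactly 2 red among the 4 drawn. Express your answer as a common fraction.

28/65

One ordering (red drawn first) has probability 8/15 × 7/14 × 7/13 × 6/12 = 2352/32760 = 14/195.
There are C(4,2) = 6 such orderings, each equally likely, so P = 6 × 14/195 = 28/65.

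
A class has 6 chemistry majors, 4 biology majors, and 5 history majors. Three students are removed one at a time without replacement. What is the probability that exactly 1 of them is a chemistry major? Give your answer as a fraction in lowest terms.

216/455

One ordering (a chemistry major drawn first) has probability 6/15 × 9/14 × 8/13 = 432/2730 = 72/455.
There are C(3,1) = 3 such orderings, each equally likely, so P = 3 × 72/455 = 216/455.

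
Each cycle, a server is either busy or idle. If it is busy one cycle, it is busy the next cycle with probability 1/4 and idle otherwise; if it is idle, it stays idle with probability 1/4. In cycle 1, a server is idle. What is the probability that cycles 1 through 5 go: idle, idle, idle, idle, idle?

Cycle 1 is given. For each transition, use the conditional probability from the current state:
P(idle | idle) = 1/4; P(idle | idle) = 1/4; P(idle | idle) = 1/4; P(idle | idle) = 1/4.
P = 1/4 × 1/4 × 1/4 × 1/4 = 1/256.

1/256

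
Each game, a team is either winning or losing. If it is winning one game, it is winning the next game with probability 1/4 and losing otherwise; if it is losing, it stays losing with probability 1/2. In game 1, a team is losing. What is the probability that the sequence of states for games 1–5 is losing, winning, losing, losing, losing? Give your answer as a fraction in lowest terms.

Game 1 is given. For each transition, use the conditional probability from the current state:
P(winning | losing) = 1/2; P(losing | winning) = 3/4; P(losing | losing) = 1/2; P(losing | losing) = 1/2.
P = 1/2 × 3/4 × 1/2 × 1/2 = 3/32.

3/32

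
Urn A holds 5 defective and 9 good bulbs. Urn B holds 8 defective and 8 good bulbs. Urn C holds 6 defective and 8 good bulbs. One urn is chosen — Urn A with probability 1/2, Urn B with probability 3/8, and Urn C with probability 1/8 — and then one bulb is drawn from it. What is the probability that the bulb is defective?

47/112

From Urn A: P(defective) = 5/14.
From Urn B: P(defective) = 8/16.
From Urn C: P(defective) = 6/14.
Total probability = (1/2)(5/14) + (3/8)(8/16) + (1/8)(6/14) = 47/112.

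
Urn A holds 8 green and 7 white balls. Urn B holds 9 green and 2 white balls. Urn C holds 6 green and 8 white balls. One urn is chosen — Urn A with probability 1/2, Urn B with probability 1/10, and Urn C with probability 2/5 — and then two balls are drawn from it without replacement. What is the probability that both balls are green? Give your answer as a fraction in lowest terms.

19874/75075

From Urn A: P(both green) = (8/15)(7/14) = 4/15.
From Urn B: P(both green) = (9/11)(8/10) = 36/55.
From Urn C: P(both green) = (6/14)(5/13) = 15/91.
Total probability = (1/2)(4/15) + (1/10)(36/55) + (2/5)(15/91) = 19874/75075.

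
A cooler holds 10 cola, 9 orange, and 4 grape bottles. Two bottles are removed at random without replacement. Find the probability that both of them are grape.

6/253

P(every draw is grape) = 4/23 × 3/22 = 12/506 = 6/253.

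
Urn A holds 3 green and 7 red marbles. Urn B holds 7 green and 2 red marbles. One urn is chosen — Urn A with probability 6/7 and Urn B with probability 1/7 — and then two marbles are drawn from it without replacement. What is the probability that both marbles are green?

From Urn A: P(both green) = (3/10)(2/9) = 1/15.
From Urn B: P(both green) = (7/9)(6/8) = 7/12.
Total probability = (6/7)(1/15) + (1/7)(7/12) = 59/420.

59/420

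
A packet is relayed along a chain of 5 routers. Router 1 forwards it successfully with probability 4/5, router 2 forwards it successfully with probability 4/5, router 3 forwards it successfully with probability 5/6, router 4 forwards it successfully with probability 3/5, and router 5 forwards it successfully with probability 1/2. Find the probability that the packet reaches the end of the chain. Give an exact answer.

The events are sequential, so multiply the conditional probabilities:
P = 4/5 × 4/5 × 5/6 × 3/5 × 1/2 = 240/1500 = 4/25.

4/25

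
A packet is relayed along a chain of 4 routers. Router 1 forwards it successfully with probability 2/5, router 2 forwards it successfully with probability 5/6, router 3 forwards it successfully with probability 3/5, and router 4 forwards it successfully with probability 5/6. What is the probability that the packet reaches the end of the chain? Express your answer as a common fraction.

Multiplying along the chain,
P = 2/5 × 5/6 × 3/5 × 5/6 = 150/900 = 1/6.

1/6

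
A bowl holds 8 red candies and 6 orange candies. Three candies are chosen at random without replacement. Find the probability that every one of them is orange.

5/91

P = 6/14 × 5/13 × 4/12 = 120/2184 = 5/91.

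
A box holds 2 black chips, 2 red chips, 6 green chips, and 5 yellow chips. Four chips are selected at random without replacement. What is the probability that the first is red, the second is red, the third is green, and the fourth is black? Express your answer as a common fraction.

1/1365

Chain rule:
P = 2/15 × 1/14 × 6/13 × 2/12 = 24/32760 = 1/1365.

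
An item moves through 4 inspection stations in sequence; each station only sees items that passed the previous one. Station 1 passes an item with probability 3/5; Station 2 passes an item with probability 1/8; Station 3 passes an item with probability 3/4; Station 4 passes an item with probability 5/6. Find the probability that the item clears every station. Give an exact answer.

Each stage is reached only if all earlier stages succeed, so
P = 3/5 × 1/8 × 3/4 × 5/6 = 45/960 = 3/64.

3/64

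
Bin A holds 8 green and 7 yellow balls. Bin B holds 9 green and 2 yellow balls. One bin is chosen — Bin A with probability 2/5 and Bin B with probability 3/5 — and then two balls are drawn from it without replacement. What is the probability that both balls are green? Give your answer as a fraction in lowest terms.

From Bin A: P(both green) = (8/15)(7/14) = 4/15.
From Bin B: P(both green) = (9/11)(8/10) = 36/55.
Total probability = (2/5)(4/15) + (3/5)(36/55) = 412/825.

412/825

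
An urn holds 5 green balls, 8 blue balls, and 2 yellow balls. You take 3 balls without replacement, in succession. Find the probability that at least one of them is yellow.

13/35

P(no yellow) = 13/15 × 12/14 × 11/13 = 1716/2730 = 22/35.
P(at least one) = 1 − 22/35 = 13/35.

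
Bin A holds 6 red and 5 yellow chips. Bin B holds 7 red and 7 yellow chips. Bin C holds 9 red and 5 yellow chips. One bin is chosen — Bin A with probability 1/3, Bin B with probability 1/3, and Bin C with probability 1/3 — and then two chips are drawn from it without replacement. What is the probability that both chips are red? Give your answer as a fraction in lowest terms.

From Bin A: P(both red) = (6/11)(5/10) = 3/11.
From Bin B: P(both red) = (7/14)(6/13) = 3/13.
From Bin C: P(both red) = (9/14)(8/13) = 36/91.
Total probability = (1/3)(3/11) + (1/3)(3/13) + (1/3)(36/91) = 300/1001.

300/1001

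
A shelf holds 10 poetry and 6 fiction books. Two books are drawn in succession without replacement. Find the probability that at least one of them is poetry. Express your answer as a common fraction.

7/8

P(no poetry) = 6/16 × 5/15 = 30/240 = 1/8.
P(at least one) = 1 − 1/8 = 7/8.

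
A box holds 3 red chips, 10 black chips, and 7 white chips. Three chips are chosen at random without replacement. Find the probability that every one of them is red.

P(every draw is red) = 3/20 × 2/19 × 1/18 = 6/6840 = 1/1140.

1/1140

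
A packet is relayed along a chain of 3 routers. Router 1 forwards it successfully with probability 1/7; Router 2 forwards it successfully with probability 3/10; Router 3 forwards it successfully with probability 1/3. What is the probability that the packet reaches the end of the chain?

Multiplying along the chain,
P = 1/7 × 3/10 × 1/3 = 3/210 = 1/70.

1/70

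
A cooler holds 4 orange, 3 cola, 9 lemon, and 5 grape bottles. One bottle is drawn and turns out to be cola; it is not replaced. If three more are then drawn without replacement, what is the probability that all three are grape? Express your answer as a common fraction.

1/114

After the first draw, 5 of the remaining 20 bottles are grape.
P = 5/20 × 4/19 × 3/18 = 60/6840 = 1/114.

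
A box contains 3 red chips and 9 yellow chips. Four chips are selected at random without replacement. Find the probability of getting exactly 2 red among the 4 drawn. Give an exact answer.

12/55

One ordering (red drawn first) has probability 3/12 × 2/11 × 9/10 × 8/9 = 432/11880 = 2/55.
There are C(4,2) = 6 such orderings, each equally likely, so P = 6 × 2/55 = 12/55.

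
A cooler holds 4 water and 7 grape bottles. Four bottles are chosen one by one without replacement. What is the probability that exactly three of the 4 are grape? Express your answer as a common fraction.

14/33

One ordering (grape drawn first) has probability 7/11 × 6/10 × 5/9 × 4/8 = 840/7920 = 7/66.
There are C(4,3) = 4 such orderings, each equally likely, so P = 4 × 7/66 = 14/33.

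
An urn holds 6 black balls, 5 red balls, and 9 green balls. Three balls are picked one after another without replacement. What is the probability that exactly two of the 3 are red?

One ordering (red drawn first) has probability 5/20 × 4/19 × 15/18 = 300/6840 = 5/114.
There are C(3,2) = 3 such orderings, each equally likely, so P = 3 × 5/114 = 5/38.

5/38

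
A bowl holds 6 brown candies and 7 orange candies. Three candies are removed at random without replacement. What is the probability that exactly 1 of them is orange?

105/286

One ordering (orange drawn first) has probability 7/13 × 6/12 × 5/11 = 210/1716 = 35/286.
There are C(3,1) = 3 such orderings, each equally likely, so P = 3 × 35/286 = 105/286.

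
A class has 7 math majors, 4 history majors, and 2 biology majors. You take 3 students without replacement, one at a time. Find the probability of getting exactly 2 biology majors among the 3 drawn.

1/26

One ordering (biology majors drawn first) has probability 2/13 × 1/12 × 11/11 = 22/1716 = 1/78.
There are C(3,2) = 3 such orderings, each equally likely, so P = 3 × 1/78 = 1/26.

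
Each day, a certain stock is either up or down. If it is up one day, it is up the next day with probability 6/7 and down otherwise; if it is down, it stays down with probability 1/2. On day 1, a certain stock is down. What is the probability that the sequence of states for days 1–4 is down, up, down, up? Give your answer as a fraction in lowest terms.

1/28

Day 1 is given. For each transition, use the conditional probability from the current state:
P(up | down) = 1/2; P(down | up) = 1/7; P(up | down) = 1/2.
P = 1/2 × 1/7 × 1/2 = 1/28.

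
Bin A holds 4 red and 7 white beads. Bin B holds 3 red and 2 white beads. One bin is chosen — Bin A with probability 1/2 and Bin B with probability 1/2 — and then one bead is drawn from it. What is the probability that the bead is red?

53/110

From Bin A: P(red) = 4/11.
From Bin B: P(red) = 3/5.
Total probability = (1/2)(4/11) + (1/2)(3/5) = 53/110.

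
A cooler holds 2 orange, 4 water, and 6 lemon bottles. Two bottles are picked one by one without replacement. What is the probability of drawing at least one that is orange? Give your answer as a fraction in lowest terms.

P(no orange) = 10/12 × 9/11 = 90/132 = 15/22.
P(at least one) = 1 − 15/22 = 7/22.

7/22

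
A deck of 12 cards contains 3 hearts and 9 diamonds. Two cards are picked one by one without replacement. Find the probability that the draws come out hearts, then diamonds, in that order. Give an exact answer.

Chain rule:
P = 3/12 × 9/11 = 27/132 = 9/44.

9/44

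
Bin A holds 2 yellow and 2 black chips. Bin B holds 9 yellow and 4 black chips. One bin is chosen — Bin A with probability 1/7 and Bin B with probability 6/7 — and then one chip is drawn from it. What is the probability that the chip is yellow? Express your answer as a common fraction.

121/182

From Bin A: P(yellow) = 2/4.
From Bin B: P(yellow) = 9/13.
Total probability = (1/7)(2/4) + (6/7)(9/13) = 121/182.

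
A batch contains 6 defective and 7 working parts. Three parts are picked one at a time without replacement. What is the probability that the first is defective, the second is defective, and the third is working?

35/286

Each draw changes the counts, so multiply the conditional probabilities along the sequence:
P = 6/13 × 5/12 × 7/11 = 210/1716 = 35/286.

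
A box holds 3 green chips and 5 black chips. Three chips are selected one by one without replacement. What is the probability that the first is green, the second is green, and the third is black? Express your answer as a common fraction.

5/56

Multiply the probability of each draw given the previous ones:
P = 3/8 × 2/7 × 5/6 = 30/336 = 5/56.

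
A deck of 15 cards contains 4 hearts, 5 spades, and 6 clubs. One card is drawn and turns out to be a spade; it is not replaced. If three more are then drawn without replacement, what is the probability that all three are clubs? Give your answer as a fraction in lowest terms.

5/91

With the first card removed, 6 clubs remain out of 14.
P = 6/14 × 5/13 × 4/12 = 120/2184 = 5/91.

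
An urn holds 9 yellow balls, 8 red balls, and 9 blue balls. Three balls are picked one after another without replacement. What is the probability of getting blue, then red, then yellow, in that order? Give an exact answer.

Chain rule:
P = 9/26 × 8/25 × 9/24 = 648/15600 = 27/650.

27/650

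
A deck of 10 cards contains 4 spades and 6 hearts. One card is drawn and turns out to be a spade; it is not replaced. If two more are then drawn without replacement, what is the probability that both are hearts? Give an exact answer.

After the first draw, 6 of the remaining 9 cards are hearts.
P = 6/9 × 5/8 = 30/72 = 5/12.

5/12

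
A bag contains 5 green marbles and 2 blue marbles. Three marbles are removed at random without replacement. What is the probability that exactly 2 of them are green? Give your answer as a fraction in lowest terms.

4/7

One ordering (green drawn first) has probability 5/7 × 4/6 × 2/5 = 40/210 = 4/21.
There are C(3,2) = 3 such orderings, each equally likely, so P = 3 × 4/21 = 4/7.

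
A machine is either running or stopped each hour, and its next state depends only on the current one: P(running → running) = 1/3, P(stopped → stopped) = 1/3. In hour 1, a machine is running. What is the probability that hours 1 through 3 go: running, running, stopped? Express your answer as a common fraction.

2/9

Hour 1 is given. For each transition, use the conditional probability from the current state:
P(running | running) = 1/3; P(stopped | running) = 2/3.
P = 1/3 × 2/3 = 2/9.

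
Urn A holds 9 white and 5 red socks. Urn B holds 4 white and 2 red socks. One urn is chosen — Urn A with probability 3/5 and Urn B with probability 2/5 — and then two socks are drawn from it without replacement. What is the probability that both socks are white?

904/2275

From Urn A: P(both white) = (9/14)(8/13) = 36/91.
From Urn B: P(both white) = (4/6)(3/5) = 2/5.
Total probability = (3/5)(36/91) + (2/5)(2/5) = 904/2275.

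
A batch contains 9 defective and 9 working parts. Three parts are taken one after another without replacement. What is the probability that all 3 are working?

P = 9/18 × 8/17 × 7/16 = 504/4896 = 7/68.

7/68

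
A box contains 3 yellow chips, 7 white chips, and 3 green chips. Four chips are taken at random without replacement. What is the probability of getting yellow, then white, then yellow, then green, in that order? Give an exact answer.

Multiply the probability of each draw given the previous ones:
P = 3/13 × 7/12 × 2/11 × 3/10 = 126/17160 = 21/2860.

21/2860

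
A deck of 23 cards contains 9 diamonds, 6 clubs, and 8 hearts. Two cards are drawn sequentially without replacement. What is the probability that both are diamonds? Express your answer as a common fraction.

P(all diamonds) = 9/23 × 8/22 = 72/506 = 36/253.

36/253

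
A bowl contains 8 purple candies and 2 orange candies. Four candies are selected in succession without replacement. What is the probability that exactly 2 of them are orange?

One ordering (orange drawn first) has probability 2/10 × 1/9 × 8/8 × 7/7 = 112/5040 = 1/45.
There are C(4,2) = 6 such orderings, each equally likely, so P = 6 × 1/45 = 2/15.

2/15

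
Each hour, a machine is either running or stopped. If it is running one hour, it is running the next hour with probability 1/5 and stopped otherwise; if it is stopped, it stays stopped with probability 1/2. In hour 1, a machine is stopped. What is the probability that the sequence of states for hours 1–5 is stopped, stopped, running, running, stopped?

1/25

Hour 1 is given. For each transition, use the conditional probability from the current state:
P(stopped | stopped) = 1/2; P(running | stopped) = 1/2; P(running | running) = 1/5; P(stopped | running) = 4/5.
P = 1/2 × 1/2 × 1/5 × 4/5 = 4/100 = 1/25.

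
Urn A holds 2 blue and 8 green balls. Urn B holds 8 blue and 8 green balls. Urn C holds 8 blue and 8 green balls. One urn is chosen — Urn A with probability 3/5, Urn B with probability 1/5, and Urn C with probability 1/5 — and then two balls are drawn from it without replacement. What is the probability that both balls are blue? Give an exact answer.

From Urn A: P(both blue) = (2/10)(1/9) = 1/45.
From Urn B: P(both blue) = (8/16)(7/15) = 7/30.
From Urn C: P(both blue) = (8/16)(7/15) = 7/30.
Total probability = (3/5)(1/45) + (1/5)(7/30) + (1/5)(7/30) = 8/75.

8/75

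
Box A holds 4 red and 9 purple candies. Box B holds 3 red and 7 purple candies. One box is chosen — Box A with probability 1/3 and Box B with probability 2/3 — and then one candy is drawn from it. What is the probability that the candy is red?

59/195

From Box A: P(red) = 4/13.
From Box B: P(red) = 3/10.
Total probability = (1/3)(4/13) + (2/3)(3/10) = 59/195.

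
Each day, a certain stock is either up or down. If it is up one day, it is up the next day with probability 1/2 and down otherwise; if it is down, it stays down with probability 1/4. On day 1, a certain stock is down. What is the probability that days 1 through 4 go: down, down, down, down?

Day 1 is given. For each transition, use the conditional probability from the current state:
P(down | down) = 1/4; P(down | down) = 1/4; P(down | down) = 1/4.
P = 1/4 × 1/4 × 1/4 = 1/64.

1/64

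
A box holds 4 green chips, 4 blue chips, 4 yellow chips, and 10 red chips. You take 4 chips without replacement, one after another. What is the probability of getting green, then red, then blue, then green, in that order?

4/1463

Each draw changes the counts, so multiply the conditional probabilities along the sequence:
P = 4/22 × 10/21 × 4/20 × 3/19 = 480/175560 = 4/1463.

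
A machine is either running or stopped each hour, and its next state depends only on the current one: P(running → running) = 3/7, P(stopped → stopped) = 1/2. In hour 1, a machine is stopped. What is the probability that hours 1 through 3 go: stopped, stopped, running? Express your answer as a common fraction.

Hour 1 is given. For each transition, use the conditional probability from the current state:
P(stopped | stopped) = 1/2; P(running | stopped) = 1/2.
P = 1/2 × 1/2 = 1/4.

1/4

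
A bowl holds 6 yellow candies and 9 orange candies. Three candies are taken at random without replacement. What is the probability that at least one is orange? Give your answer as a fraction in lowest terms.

87/91

P(no orange) = 6/15 × 5/14 × 4/13 = 120/2730 = 4/91.
P(at least one) = 1 − 4/91 = 87/91.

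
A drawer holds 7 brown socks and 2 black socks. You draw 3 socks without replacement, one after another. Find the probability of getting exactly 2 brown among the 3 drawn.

1/2

One ordering (brown drawn first) has probability 7/9 × 6/8 × 2/7 = 84/504 = 1/6.
There are C(3,2) = 3 such orderings, each equally likely, so P = 3 × 1/6 = 1/2.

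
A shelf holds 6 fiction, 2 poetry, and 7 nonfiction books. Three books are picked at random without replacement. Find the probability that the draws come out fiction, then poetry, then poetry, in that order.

2/455

Multiply the probability of each draw given the previous ones:
P = 6/15 × 2/14 × 1/13 = 12/2730 = 2/455.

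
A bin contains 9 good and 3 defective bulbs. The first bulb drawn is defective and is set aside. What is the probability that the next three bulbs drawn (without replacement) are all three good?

With the first bulb removed, 9 good remain out of 11.
P = 9/11 × 8/10 × 7/9 = 504/990 = 28/55.

28/55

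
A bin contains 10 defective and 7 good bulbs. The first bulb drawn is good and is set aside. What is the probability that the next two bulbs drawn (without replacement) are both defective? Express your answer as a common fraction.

With the first bulb removed, 10 defective remain out of 16.
P = 10/16 × 9/15 = 90/240 = 3/8.

3/8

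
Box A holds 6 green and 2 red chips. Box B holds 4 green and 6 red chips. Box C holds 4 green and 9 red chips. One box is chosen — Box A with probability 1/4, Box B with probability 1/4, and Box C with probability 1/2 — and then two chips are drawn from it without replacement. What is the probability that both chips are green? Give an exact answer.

4493/21840

From Box A: P(both green) = (6/8)(5/7) = 15/28.
From Box B: P(both green) = (4/10)(3/9) = 2/15.
From Box C: P(both green) = (4/13)(3/12) = 1/13.
Total probability = (1/4)(15/28) + (1/4)(2/15) + (1/2)(1/13) = 4493/21840.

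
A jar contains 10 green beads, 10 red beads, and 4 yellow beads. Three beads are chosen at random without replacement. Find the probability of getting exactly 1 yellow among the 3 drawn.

One ordering (yellow drawn first) has probability 4/24 × 20/23 × 19/22 = 1520/12144 = 95/759.
There are C(3,1) = 3 such orderings, each equally likely, so P = 3 × 95/759 = 95/253.

95/253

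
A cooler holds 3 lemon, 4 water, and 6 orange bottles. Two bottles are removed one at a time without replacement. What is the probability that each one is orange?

P(all orange) = 6/13 × 5/12 = 30/156 = 5/26.

5/26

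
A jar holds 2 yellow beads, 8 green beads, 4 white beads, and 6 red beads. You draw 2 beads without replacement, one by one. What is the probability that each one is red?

P(every draw is red) = 6/20 × 5/19 = 30/380 = 3/38.

3/38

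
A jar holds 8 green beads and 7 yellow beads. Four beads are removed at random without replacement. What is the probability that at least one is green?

38/39

P(no green) = 7/15 × 6/14 × 5/13 × 4/12 = 840/32760 = 1/39.
P(at least one) = 1 − 1/39 = 38/39.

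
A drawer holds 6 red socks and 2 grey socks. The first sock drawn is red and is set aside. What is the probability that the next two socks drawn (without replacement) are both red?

After the first draw, 5 of the remaining 7 socks are red.
P = 5/7 × 4/6 = 20/42 = 10/21.

10/21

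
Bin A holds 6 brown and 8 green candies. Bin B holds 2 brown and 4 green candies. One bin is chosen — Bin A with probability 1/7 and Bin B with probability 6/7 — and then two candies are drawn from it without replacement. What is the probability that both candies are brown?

257/3185

From Bin A: P(both brown) = (6/14)(5/13) = 15/91.
From Bin B: P(both brown) = (2/6)(1/5) = 1/15.
Total probability = (1/7)(15/91) + (6/7)(1/15) = 257/3185.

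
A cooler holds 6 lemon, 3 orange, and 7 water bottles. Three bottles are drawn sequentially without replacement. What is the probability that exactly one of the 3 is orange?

117/280

One ordering (orange drawn first) has probability 3/16 × 13/15 × 12/14 = 468/3360 = 39/280.
There are C(3,1) = 3 such orderings, each equally likely, so P = 3 × 39/280 = 117/280.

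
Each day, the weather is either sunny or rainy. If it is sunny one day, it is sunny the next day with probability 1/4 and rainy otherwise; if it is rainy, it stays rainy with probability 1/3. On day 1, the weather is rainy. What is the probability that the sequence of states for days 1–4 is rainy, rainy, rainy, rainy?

Day 1 is given. For each transition, use the conditional probability from the current state:
P(rainy | rainy) = 1/3; P(rainy | rainy) = 1/3; P(rainy | rainy) = 1/3.
P = 1/3 × 1/3 × 1/3 = 1/27.

1/27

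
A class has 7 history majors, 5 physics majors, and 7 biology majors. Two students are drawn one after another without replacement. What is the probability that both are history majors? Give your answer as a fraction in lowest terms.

7/57

P(all history majors) = 7/19 × 6/18 = 42/342 = 7/57.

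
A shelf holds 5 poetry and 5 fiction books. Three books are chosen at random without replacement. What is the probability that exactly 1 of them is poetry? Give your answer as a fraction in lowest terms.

5/12

One ordering (poetry drawn first) has probability 5/10 × 5/9 × 4/8 = 100/720 = 5/36.
There are C(3,1) = 3 such orderings, each equally likely, so P = 3 × 5/36 = 5/12.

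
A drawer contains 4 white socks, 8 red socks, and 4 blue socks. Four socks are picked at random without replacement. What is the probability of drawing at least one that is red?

25/26

P(no red) = 8/16 × 7/15 × 6/14 × 5/13 = 1680/43680 = 1/26.
P(at least one) = 1 − 1/26 = 25/26.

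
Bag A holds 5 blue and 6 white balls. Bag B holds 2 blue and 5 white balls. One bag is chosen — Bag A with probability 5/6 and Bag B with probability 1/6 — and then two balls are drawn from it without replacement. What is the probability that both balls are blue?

From Bag A: P(both blue) = (5/11)(4/10) = 2/11.
From Bag B: P(both blue) = (2/7)(1/6) = 1/21.
Total probability = (5/6)(2/11) + (1/6)(1/21) = 221/1386.

221/1386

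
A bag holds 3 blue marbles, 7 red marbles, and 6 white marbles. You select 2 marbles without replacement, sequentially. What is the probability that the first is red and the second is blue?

Chain rule:
P = 7/16 × 3/15 = 21/240 = 7/80.

7/80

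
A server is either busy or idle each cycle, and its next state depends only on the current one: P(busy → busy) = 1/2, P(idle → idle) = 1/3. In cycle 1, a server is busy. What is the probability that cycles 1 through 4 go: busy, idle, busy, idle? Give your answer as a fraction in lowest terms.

Cycle 1 is given. For each transition, use the conditional probability from the current state:
P(idle | busy) = 1/2; P(busy | idle) = 2/3; P(idle | busy) = 1/2.
P = 1/2 × 2/3 × 1/2 = 2/12 = 1/6.

1/6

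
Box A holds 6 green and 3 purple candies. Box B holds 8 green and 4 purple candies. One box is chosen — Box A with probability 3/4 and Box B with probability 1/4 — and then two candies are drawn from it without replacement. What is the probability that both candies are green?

From Box A: P(both green) = (6/9)(5/8) = 5/12.
From Box B: P(both green) = (8/12)(7/11) = 14/33.
Total probability = (3/4)(5/12) + (1/4)(14/33) = 221/528.

221/528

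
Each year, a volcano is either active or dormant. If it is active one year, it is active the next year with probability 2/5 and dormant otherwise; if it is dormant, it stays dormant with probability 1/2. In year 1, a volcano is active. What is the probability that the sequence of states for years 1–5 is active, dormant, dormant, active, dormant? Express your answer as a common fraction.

9/100

Year 1 is given. For each transition, use the conditional probability from the current state:
P(dormant | active) = 3/5; P(dormant | dormant) = 1/2; P(active | dormant) = 1/2; P(dormant | active) = 3/5.
P = 3/5 × 1/2 × 1/2 × 3/5 = 9/100.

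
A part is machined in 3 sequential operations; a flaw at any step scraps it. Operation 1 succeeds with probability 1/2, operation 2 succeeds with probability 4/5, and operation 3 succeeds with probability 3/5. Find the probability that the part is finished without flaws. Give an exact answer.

Each stage is reached only if all earlier stages succeed, so
P = 1/2 × 4/5 × 3/5 = 12/50 = 6/25.

6/25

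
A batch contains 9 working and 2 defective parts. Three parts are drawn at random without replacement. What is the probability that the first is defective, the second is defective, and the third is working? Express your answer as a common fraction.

Multiply the probability of each draw given the previous ones:
P = 2/11 × 1/10 × 9/9 = 18/990 = 1/55.

1/55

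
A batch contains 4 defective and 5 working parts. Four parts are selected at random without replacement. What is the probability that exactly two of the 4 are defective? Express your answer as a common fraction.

10/21

One ordering (defective drawn first) has probability 4/9 × 3/8 × 5/7 × 4/6 = 240/3024 = 5/63.
There are C(4,2) = 6 such orderings, each equally likely, so P = 6 × 5/63 = 10/21.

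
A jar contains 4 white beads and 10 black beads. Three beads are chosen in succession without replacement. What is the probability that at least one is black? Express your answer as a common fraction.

90/91

P(no black) = 4/14 × 3/13 × 2/12 = 24/2184 = 1/91.
P(at least one) = 1 − 1/91 = 90/91.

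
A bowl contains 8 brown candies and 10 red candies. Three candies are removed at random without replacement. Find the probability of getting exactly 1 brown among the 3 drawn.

15/34

One ordering (brown drawn first) has probability 8/18 × 10/17 × 9/16 = 720/4896 = 5/34.
There are C(3,1) = 3 such orderings, each equally likely, so P = 3 × 5/34 = 15/34.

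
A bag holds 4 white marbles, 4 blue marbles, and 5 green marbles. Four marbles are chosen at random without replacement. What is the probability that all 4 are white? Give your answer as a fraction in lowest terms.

P(all white) = 4/13 × 3/12 × 2/11 × 1/10 = 24/17160 = 1/715.

1/715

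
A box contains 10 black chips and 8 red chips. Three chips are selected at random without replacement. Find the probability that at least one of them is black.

95/102

P(no black) = 8/18 × 7/17 × 6/16 = 336/4896 = 7/102.
P(at least one) = 1 − 7/102 = 95/102.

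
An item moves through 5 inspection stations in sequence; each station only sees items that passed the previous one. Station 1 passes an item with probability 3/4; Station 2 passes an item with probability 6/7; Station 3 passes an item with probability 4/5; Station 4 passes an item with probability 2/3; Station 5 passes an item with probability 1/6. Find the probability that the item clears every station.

The events are sequential, so multiply the conditional probabilities:
P = 3/4 × 6/7 × 4/5 × 2/3 × 1/6 = 144/2520 = 2/35.

2/35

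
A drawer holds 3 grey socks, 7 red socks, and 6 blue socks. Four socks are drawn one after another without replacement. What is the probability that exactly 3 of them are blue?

10/91

One ordering (blue drawn first) has probability 6/16 × 5/15 × 4/14 × 10/13 = 1200/43680 = 5/182.
There are C(4,3) = 4 such orderings, each equally likely, so P = 4 × 5/182 = 10/91.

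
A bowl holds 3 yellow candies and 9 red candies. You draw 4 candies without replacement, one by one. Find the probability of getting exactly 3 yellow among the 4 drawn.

1/55

One ordering (yellow drawn first) has probability 3/12 × 2/11 × 1/10 × 9/9 = 54/11880 = 1/220.
There are C(4,3) = 4 such orderings, each equally likely, so P = 4 × 1/220 = 1/55.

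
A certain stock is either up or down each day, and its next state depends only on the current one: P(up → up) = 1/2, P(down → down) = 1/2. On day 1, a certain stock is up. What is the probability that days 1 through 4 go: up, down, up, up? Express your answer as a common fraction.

Day 1 is given. For each transition, use the conditional probability from the current state:
P(down | up) = 1/2; P(up | down) = 1/2; P(up | up) = 1/2.
P = 1/2 × 1/2 × 1/2 = 1/8.

1/8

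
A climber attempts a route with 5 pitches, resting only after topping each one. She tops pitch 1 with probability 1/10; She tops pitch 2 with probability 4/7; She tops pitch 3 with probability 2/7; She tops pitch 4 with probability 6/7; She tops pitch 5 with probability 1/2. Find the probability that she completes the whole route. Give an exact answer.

Multiplying along the chain,
P = 1/10 × 4/7 × 2/7 × 6/7 × 1/2 = 48/6860 = 12/1715.

12/1715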